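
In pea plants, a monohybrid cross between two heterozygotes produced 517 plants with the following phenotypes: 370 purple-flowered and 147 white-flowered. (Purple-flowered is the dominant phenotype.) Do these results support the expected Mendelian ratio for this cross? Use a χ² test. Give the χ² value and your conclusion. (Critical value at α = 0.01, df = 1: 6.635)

For a monohybrid cross between heterozygotes with complete dominance, the expected phenotypic ratio is 3:1.
Expected counts for N = 517 under a 3:1 ratio (total parts = 4):
  purple-flowered: 517 × 3/4 = 387.75
  white-flowered: 517 × 1/4 = 129.25
χ² = Σ (O − E)² / E
  purple-flowered: (370 − 387.75)² / 387.75 = 0.8125
  white-flowered: (147 − 129.25)² / 129.25 = 2.4376
χ² = 0.8125 + 2.4376 = 3.2501 ≈ 3.250
Degrees of freedom = 2 − 1 = 1; critical value at α = 0.01 is 6.635.
Since 3.250 < 6.635, we fail to reject the null hypothesis — the data are consistent with the 3:1 ratio.

3.250; consistent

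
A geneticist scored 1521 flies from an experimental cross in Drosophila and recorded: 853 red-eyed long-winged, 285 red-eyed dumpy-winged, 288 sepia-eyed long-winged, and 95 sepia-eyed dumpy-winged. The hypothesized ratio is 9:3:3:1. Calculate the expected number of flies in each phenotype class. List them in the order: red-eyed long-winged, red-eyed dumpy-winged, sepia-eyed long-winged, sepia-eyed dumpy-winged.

Total ratio parts = 16. Expected numbers out of 1521:
  red-eyed long-winged: 1521 × 9/16 = 855.5625
  red-eyed dumpy-winged: 1521 × 3/16 = 285.1875
  sepia-eyed long-winged: 1521 × 3/16 = 285.1875
  sepia-eyed dumpy-winged: 1521 × 1/16 = 95.0625

855.5625, 285.1875, 285.1875, 95.0625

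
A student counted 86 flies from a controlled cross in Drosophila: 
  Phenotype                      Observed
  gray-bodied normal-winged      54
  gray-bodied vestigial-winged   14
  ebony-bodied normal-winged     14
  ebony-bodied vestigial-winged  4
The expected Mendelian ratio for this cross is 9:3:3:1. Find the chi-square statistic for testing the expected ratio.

The 9:3:3:1 ratio has 16 parts, so with N = 86 the expected counts are:
  gray-bodied normal-winged: 86 × 9/16 = 48.375
  gray-bodied vestigial-winged: 86 × 3/16 = 16.125
  ebony-bodied normal-winged: 86 × 3/16 = 16.125
  ebony-bodied vestigial-winged: 86 × 1/16 = 5.375
χ² = Σ (O − E)² / E
  gray-bodied normal-winged: (54 − 48.375)² / 48.375 = 0.6541
  gray-bodied vestigial-winged: (14 − 16.125)² / 16.125 = 0.2800
  ebony-bodied normal-winged: (14 − 16.125)² / 16.125 = 0.2800
  ebony-bodied vestigial-winged: (4 − 5.375)² / 5.375 = 0.3517
χ² = 0.6541 + 0.2800 + 0.2800 + 0.3517 = 1.5658 ≈ 1.566

1.566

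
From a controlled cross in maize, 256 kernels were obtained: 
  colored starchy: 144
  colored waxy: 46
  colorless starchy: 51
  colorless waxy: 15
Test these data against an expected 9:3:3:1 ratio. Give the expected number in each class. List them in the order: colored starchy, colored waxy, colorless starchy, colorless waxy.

Expected counts for N = 256 under a 9:3:3:1 ratio (total parts = 16):
  colored starchy: 256 × 9/16 = 144
  colored waxy: 256 × 3/16 = 48
  colorless starchy: 256 × 3/16 = 48
  colorless waxy: 256 × 1/16 = 16

144, 48, 48, 16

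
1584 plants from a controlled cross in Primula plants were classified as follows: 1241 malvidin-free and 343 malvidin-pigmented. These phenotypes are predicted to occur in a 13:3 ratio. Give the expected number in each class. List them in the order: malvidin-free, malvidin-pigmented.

1287, 297

The 13:3 ratio has 16 parts, so with N = 1584 the expected counts are:
  malvidin-free: 1584 × 13/16 = 1287
  malvidin-pigmented: 1584 × 3/16 = 297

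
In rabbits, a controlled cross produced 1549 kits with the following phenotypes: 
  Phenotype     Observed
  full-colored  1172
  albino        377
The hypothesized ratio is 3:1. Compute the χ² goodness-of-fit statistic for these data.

The 3:1 ratio has 4 parts, so with N = 1549 the expected counts are:
  full-colored: 1549 × 3/4 = 1161.75
  albino: 1549 × 1/4 = 387.25
χ² = Σ (O − E)² / E
  full-colored: (1172 − 1161.75)² / 1161.75 = 0.0904
  albino: (377 − 387.25)² / 387.25 = 0.2713
χ² = 0.0904 + 0.2713 = 0.3617 ≈ 0.362

0.362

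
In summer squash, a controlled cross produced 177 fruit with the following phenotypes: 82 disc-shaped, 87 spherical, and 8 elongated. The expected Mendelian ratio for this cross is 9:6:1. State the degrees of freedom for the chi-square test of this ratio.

A goodness-of-fit test with 3 phenotype classes has df = 3 − 1 = 2.

2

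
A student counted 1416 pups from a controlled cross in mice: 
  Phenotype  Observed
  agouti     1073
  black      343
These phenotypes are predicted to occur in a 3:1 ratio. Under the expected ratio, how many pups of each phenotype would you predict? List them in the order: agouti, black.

1062, 354

The 3:1 ratio has 4 parts, so with N = 1416 the expected counts are:
  agouti: 1416 × 3/4 = 1062
  black: 1416 × 1/4 = 354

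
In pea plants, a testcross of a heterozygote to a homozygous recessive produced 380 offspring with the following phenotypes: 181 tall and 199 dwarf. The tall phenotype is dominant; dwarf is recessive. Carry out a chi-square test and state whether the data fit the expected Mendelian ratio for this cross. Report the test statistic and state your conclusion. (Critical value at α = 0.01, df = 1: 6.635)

0.853; consistent

A testcross of a heterozygote (Aa × aa) gives a 1:1 phenotypic ratio.
Expected counts for N = 380 under a 1:1 ratio (total parts = 2):
  tall: 380 × 1/2 = 190
  dwarf: 380 × 1/2 = 190
χ² = Σ (O − E)² / E
  tall: (181 − 190)² / 190 = 0.4263
  dwarf: (199 − 190)² / 190 = 0.4263
χ² = 0.4263 + 0.4263 = 0.8526 ≈ 0.853
Degrees of freedom = 2 − 1 = 1; critical value at α = 0.01 is 6.635.
Since 0.853 < 6.635, we fail to reject the null hypothesis — the data are consistent with the 1:1 ratio.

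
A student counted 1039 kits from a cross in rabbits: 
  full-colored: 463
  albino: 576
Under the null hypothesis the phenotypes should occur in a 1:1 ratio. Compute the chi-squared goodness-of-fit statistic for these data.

Expected counts for N = 1039 under a 1:1 ratio (total parts = 2):
  full-colored: 1039 × 1/2 = 519.5
  albino: 1039 × 1/2 = 519.5
χ² = Σ (O − E)² / E
  full-colored: (463 − 519.5)² / 519.5 = 6.1449
  albino: (576 − 519.5)² / 519.5 = 6.1449
χ² = 6.1449 + 6.1449 = 12.2898 ≈ 12.290

12.290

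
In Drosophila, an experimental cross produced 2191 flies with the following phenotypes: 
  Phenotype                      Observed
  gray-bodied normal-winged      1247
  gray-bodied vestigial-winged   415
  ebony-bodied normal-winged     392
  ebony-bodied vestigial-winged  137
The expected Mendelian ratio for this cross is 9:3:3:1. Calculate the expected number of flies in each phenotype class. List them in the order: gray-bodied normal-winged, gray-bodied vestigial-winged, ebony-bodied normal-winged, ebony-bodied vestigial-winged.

1232.4375, 410.8125, 410.8125, 136.9375

Under the 9:3:3:1 hypothesis (Σ ratio = 16, N = 2191):
  gray-bodied normal-winged: 2191 × 9/16 = 1232.4375
  gray-bodied vestigial-winged: 2191 × 3/16 = 410.8125
  ebony-bodied normal-winged: 2191 × 3/16 = 410.8125
  ebony-bodied vestigial-winged: 2191 × 1/16 = 136.9375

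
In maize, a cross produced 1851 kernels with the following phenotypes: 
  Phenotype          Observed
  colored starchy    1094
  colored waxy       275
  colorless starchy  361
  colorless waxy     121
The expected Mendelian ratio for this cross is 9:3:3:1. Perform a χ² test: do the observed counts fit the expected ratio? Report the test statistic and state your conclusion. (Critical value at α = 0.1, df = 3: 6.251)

18.445; not consistent

The 9:3:3:1 ratio has 16 parts, so with N = 1851 the expected counts are:
  colored starchy: 1851 × 9/16 = 1041.1875
  colored waxy: 1851 × 3/16 = 347.0625
  colorless starchy: 1851 × 3/16 = 347.0625
  colorless waxy: 1851 × 1/16 = 115.6875
χ² = Σ (O − E)² / E
  colored starchy: (1094 − 1041.1875)² / 1041.1875 = 2.6788
  colored waxy: (275 − 347.0625)² / 347.0625 = 14.9627
  colorless starchy: (361 − 347.0625)² / 347.0625 = 0.5597
  colorless waxy: (121 − 115.6875)² / 115.6875 = 0.2440
χ² = 2.6788 + 14.9627 + 0.5597 + 0.2440 = 18.4452 ≈ 18.445
Degrees of freedom = 4 − 1 = 3; critical value at α = 0.1 is 6.251.
Since 18.445 > 6.251, we reject the null hypothesis — the data do not fit the 9:3:3:1 ratio.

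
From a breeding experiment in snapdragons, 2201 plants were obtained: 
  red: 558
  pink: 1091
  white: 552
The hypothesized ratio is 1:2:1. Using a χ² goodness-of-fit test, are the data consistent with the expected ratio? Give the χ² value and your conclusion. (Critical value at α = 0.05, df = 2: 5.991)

0.197; consistent

The 1:2:1 ratio has 4 parts, so with N = 2201 the expected counts are:
  red: 2201 × 1/4 = 550.25
  pink: 2201 × 2/4 = 1100.5
  white: 2201 × 1/4 = 550.25
χ² = Σ (O − E)² / E
  red: (558 − 550.25)² / 550.25 = 0.1092
  pink: (1091 − 1100.5)² / 1100.5 = 0.0820
  white: (552 − 550.25)² / 550.25 = 0.0056
χ² = 0.1092 + 0.0820 + 0.0056 = 0.1968 ≈ 0.197
Degrees of freedom = 3 − 1 = 2; critical value at α = 0.05 is 5.991.
Since 0.197 < 5.991, we fail to reject the null hypothesis — the data are consistent with the 1:2:1 ratio.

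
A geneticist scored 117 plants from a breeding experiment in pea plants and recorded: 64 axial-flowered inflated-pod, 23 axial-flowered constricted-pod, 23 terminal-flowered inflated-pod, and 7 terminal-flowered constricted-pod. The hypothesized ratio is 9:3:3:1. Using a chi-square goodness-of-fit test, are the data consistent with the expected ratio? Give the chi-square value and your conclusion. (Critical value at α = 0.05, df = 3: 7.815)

0.166; consistent

Expected counts for N = 117 under a 9:3:3:1 ratio (total parts = 16):
  axial-flowered inflated-pod: 117 × 9/16 = 65.8125
  axial-flowered constricted-pod: 117 × 3/16 = 21.9375
  terminal-flowered inflated-pod: 117 × 3/16 = 21.9375
  terminal-flowered constricted-pod: 117 × 1/16 = 7.3125
χ² = Σ (O − E)² / E
  axial-flowered inflated-pod: (64 − 65.8125)² / 65.8125 = 0.0499
  axial-flowered constricted-pod: (23 − 21.9375)² / 21.9375 = 0.0515
  terminal-flowered inflated-pod: (23 − 21.9375)² / 21.9375 = 0.0515
  terminal-flowered constricted-pod: (7 − 7.3125)² / 7.3125 = 0.0134
χ² = 0.0499 + 0.0515 + 0.0515 + 0.0134 = 0.1663 ≈ 0.166
Degrees of freedom = 4 − 1 = 3; critical value at α = 0.05 is 7.815.
Since 0.166 < 7.815, we fail to reject the null hypothesis — the data are consistent with the 9:3:3:1 ratio.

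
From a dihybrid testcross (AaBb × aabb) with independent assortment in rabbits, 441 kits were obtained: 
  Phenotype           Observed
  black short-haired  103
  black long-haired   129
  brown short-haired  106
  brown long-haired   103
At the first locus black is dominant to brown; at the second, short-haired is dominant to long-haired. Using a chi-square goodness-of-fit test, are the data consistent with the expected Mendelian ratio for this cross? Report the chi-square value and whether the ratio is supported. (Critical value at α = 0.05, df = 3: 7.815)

A dihybrid testcross with independent assortment gives a 1:1:1:1 ratio.
Expected counts for N = 441 under a 1:1:1:1 ratio (total parts = 4):
  black short-haired: 441 × 1/4 = 110.25
  black long-haired: 441 × 1/4 = 110.25
  brown short-haired: 441 × 1/4 = 110.25
  brown long-haired: 441 × 1/4 = 110.25
χ² = Σ (O − E)² / E
  black short-haired: (103 − 110.25)² / 110.25 = 0.4768
  black long-haired: (129 − 110.25)² / 110.25 = 3.1888
  brown short-haired: (106 − 110.25)² / 110.25 = 0.1638
  brown long-haired: (103 − 110.25)² / 110.25 = 0.4768
χ² = 0.4768 + 3.1888 + 0.1638 + 0.4768 = 4.3062 ≈ 4.306
Degrees of freedom = 4 − 1 = 3; critical value at α = 0.05 is 7.815.
Since 4.306 < 7.815, we fail to reject the null hypothesis — the data are consistent with the 1:1:1:1 ratio.

4.306; consistent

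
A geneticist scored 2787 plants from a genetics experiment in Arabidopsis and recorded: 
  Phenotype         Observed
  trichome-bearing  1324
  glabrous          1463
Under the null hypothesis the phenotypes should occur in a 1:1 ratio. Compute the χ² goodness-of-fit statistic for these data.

6.933

Under the 1:1 hypothesis (Σ ratio = 2, N = 2787):
  trichome-bearing: 2787 × 1/2 = 1393.5
  glabrous: 2787 × 1/2 = 1393.5
χ² = Σ (O − E)² / E
  trichome-bearing: (1324 − 1393.5)² / 1393.5 = 3.4663
  glabrous: (1463 − 1393.5)² / 1393.5 = 3.4663
χ² = 3.4663 + 3.4663 = 6.9326 ≈ 6.933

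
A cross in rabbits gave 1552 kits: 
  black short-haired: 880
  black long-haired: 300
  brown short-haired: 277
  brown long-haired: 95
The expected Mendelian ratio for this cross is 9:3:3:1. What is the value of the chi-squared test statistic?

1.049

Total ratio parts = 16. Expected numbers out of 1552:
  black short-haired: 1552 × 9/16 = 873
  black long-haired: 1552 × 3/16 = 291
  brown short-haired: 1552 × 3/16 = 291
  brown long-haired: 1552 × 1/16 = 97
χ² = Σ (O − E)² / E
  black short-haired: (880 − 873)² / 873 = 0.0561
  black long-haired: (300 − 291)² / 291 = 0.2784
  brown short-haired: (277 − 291)² / 291 = 0.6735
  brown long-haired: (95 − 97)² / 97 = 0.0412
χ² = 0.0561 + 0.2784 + 0.6735 + 0.0412 = 1.0492 ≈ 1.049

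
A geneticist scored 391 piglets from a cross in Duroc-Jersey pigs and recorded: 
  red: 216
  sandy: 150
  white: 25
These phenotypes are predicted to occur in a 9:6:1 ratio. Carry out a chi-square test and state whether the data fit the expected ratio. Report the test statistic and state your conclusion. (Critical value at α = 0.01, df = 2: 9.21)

0.161; consistent

Expected counts for N = 391 under a 9:6:1 ratio (total parts = 16):
  red: 391 × 9/16 = 219.9375
  sandy: 391 × 6/16 = 146.625
  white: 391 × 1/16 = 24.4375
χ² = Σ (O − E)² / E
  red: (216 − 219.9375)² / 219.9375 = 0.0705
  sandy: (150 − 146.625)² / 146.625 = 0.0777
  white: (25 − 24.4375)² / 24.4375 = 0.0129
χ² = 0.0705 + 0.0777 + 0.0129 = 0.1611 ≈ 0.161
Degrees of freedom = 3 − 1 = 2; critical value at α = 0.01 is 9.21.
Since 0.161 < 9.21, we fail to reject the null hypothesis — the data are consistent with the 9:6:1 ratio.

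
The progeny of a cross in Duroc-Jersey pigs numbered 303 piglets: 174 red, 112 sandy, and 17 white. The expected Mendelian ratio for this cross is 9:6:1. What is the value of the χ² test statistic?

The 9:6:1 ratio has 16 parts, so with N = 303 the expected counts are:
  red: 303 × 9/16 = 170.4375
  sandy: 303 × 6/16 = 113.625
  white: 303 × 1/16 = 18.9375
χ² = Σ (O − E)² / E
  red: (174 − 170.4375)² / 170.4375 = 0.0745
  sandy: (112 − 113.625)² / 113.625 = 0.0232
  white: (17 − 18.9375)² / 18.9375 = 0.1982
χ² = 0.0745 + 0.0232 + 0.1982 = 0.2959 ≈ 0.296

0.296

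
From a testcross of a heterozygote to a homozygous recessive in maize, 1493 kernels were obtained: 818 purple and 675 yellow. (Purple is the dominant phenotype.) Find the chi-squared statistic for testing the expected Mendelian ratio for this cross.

A testcross of a heterozygote (Aa × aa) gives a 1:1 phenotypic ratio.
Under the 1:1 hypothesis (Σ ratio = 2, N = 1493):
  purple: 1493 × 1/2 = 746.5
  yellow: 1493 × 1/2 = 746.5
χ² = Σ (O − E)² / E
  purple: (818 − 746.5)² / 746.5 = 6.8483
  yellow: (675 − 746.5)² / 746.5 = 6.8483
χ² = 6.8483 + 6.8483 = 13.6966 ≈ 13.697

13.697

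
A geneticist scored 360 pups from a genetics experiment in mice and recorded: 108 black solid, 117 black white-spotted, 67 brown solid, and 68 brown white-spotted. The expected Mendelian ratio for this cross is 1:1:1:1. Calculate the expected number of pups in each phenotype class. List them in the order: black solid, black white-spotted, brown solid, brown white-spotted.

90, 90, 90, 90

Total ratio parts = 4. Expected numbers out of 360:
  black solid: 360 × 1/4 = 90
  black white-spotted: 360 × 1/4 = 90
  brown solid: 360 × 1/4 = 90
  brown white-spotted: 360 × 1/4 = 90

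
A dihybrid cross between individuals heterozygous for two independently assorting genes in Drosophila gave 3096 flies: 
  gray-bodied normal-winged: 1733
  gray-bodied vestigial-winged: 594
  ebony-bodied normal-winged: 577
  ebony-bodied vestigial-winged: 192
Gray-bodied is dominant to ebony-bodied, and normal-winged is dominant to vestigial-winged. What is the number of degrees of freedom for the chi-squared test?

3

A dihybrid F₂ with independent assortment and complete dominance at both loci gives a 9:3:3:1 phenotypic ratio.
A goodness-of-fit test with 4 phenotype classes has df = 4 − 1 = 3.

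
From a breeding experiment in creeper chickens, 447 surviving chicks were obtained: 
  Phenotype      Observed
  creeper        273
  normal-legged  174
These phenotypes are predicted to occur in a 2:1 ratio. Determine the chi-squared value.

Total ratio parts = 3. Expected numbers out of 447:
  creeper: 447 × 2/3 = 298
  normal-legged: 447 × 1/3 = 149
χ² = Σ (O − E)² / E
  creeper: (273 − 298)² / 298 = 2.0973
  normal-legged: (174 − 149)² / 149 = 4.1946
χ² = 2.0973 + 4.1946 = 6.2919 ≈ 6.292

6.292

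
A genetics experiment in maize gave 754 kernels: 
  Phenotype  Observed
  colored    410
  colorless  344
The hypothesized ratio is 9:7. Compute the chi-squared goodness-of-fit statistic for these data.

Under the 9:7 hypothesis (Σ ratio = 16, N = 754):
  colored: 754 × 9/16 = 424.125
  colorless: 754 × 7/16 = 329.875
χ² = Σ (O − E)² / E
  colored: (410 − 424.125)² / 424.125 = 0.4704
  colorless: (344 − 329.875)² / 329.875 = 0.6048
χ² = 0.4704 + 0.6048 = 1.0752 ≈ 1.075

1.075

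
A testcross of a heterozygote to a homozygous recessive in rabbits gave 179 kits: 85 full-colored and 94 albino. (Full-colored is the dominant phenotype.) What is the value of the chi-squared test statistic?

0.453

A testcross of a heterozygote (Aa × aa) gives a 1:1 phenotypic ratio.
Under the 1:1 hypothesis (Σ ratio = 2, N = 179):
  full-colored: 179 × 1/2 = 89.5
  albino: 179 × 1/2 = 89.5
χ² = Σ (O − E)² / E
  full-colored: (85 − 89.5)² / 89.5 = 0.2263
  albino: (94 − 89.5)² / 89.5 = 0.2263
χ² = 0.2263 + 0.2263 = 0.4526 ≈ 0.453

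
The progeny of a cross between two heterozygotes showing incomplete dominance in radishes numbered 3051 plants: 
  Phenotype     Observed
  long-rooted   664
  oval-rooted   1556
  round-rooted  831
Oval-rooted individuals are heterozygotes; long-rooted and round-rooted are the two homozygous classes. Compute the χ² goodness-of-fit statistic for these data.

19.501

With incomplete dominance, a heterozygote × heterozygote cross gives a 1:2:1 phenotypic ratio.
Total ratio parts = 4. Expected numbers out of 3051:
  long-rooted: 3051 × 1/4 = 762.75
  oval-rooted: 3051 × 2/4 = 1525.5
  round-rooted: 3051 × 1/4 = 762.75
χ² = Σ (O − E)² / E
  long-rooted: (664 − 762.75)² / 762.75 = 12.7847
  oval-rooted: (1556 − 1525.5)² / 1525.5 = 0.6098
  round-rooted: (831 − 762.75)² / 762.75 = 6.1069
χ² = 12.7847 + 0.6098 + 6.1069 = 19.5014 ≈ 19.501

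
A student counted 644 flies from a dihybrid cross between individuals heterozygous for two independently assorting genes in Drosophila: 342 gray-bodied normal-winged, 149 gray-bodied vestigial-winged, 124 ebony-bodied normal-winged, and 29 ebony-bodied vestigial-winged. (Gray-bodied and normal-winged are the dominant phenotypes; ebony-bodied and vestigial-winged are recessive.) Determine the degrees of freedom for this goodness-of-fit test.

3

A dihybrid F₂ with independent assortment and complete dominance at both loci gives a 9:3:3:1 phenotypic ratio.
A goodness-of-fit test with 4 phenotype classes has df = 4 − 1 = 3.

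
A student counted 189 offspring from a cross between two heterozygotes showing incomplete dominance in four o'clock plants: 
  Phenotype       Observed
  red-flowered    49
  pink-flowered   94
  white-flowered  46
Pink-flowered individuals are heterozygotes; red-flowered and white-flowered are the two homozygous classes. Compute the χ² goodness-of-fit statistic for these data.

With incomplete dominance, a heterozygote × heterozygote cross gives a 1:2:1 phenotypic ratio.
Total ratio parts = 4. Expected numbers out of 189:
  red-flowered: 189 × 1/4 = 47.25
  pink-flowered: 189 × 2/4 = 94.5
  white-flowered: 189 × 1/4 = 47.25
χ² = Σ (O − E)² / E
  red-flowered: (49 − 47.25)² / 47.25 = 0.0648
  pink-flowered: (94 − 94.5)² / 94.5 = 0.0026
  white-flowered: (46 − 47.25)² / 47.25 = 0.0331
χ² = 0.0648 + 0.0026 + 0.0331 = 0.1005 ≈ 0.101

0.101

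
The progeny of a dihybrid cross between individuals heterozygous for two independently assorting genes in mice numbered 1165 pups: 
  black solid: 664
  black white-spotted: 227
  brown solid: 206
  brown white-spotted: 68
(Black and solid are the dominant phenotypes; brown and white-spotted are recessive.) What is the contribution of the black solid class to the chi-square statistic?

0.115

A dihybrid F₂ with independent assortment and complete dominance at both loci gives a 9:3:3:1 phenotypic ratio.
Total ratio parts = 16. Expected numbers out of 1165:
  black solid: 1165 × 9/16 = 655.3125
  black white-spotted: 1165 × 3/16 = 218.4375
  brown solid: 1165 × 3/16 = 218.4375
  brown white-spotted: 1165 × 1/16 = 72.8125
Contribution of black solid: (664 − 655.3125)² / 655.3125 = 0.1152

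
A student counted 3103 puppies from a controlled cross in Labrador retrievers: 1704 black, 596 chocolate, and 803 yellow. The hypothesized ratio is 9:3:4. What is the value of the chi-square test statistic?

Expected counts for N = 3103 under a 9:3:4 ratio (total parts = 16):
  black: 3103 × 9/16 = 1745.4375
  chocolate: 3103 × 3/16 = 581.8125
  yellow: 3103 × 4/16 = 775.75
χ² = Σ (O − E)² / E
  black: (1704 − 1745.4375)² / 1745.4375 = 0.9837
  chocolate: (596 − 581.8125)² / 581.8125 = 0.3460
  yellow: (803 − 775.75)² / 775.75 = 0.9572
χ² = 0.9837 + 0.3460 + 0.9572 = 2.2869 ≈ 2.287

2.287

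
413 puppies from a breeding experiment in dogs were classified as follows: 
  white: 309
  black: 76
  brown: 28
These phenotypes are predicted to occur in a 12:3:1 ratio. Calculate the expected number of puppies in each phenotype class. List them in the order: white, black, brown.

309.75, 77.4375, 25.8125

Total ratio parts = 16. Expected numbers out of 413:
  white: 413 × 12/16 = 309.75
  black: 413 × 3/16 = 77.4375
  brown: 413 × 1/16 = 25.8125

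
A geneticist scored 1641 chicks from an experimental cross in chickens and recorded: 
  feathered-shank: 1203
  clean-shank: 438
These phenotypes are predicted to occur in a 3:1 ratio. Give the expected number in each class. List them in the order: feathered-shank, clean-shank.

1230.75, 410.25

The 3:1 ratio has 4 parts, so with N = 1641 the expected counts are:
  feathered-shank: 1641 × 3/4 = 1230.75
  clean-shank: 1641 × 1/4 = 410.25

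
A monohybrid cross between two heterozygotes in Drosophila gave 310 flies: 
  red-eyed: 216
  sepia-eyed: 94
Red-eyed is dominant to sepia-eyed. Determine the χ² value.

4.684

For a monohybrid cross between heterozygotes with complete dominance, the expected phenotypic ratio is 3:1.
The 3:1 ratio has 4 parts, so with N = 310 the expected counts are:
  red-eyed: 310 × 3/4 = 232.5
  sepia-eyed: 310 × 1/4 = 77.5
χ² = Σ (O − E)² / E
  red-eyed: (216 − 232.5)² / 232.5 = 1.1710
  sepia-eyed: (94 − 77.5)² / 77.5 = 3.5129
χ² = 1.1710 + 3.5129 = 4.6839 ≈ 4.684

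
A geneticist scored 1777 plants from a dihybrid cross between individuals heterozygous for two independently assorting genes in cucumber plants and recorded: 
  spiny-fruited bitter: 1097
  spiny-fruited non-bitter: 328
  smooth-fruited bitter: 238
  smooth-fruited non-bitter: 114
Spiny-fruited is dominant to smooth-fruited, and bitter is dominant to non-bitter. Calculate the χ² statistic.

A dihybrid F₂ with independent assortment and complete dominance at both loci gives a 9:3:3:1 phenotypic ratio.
Total ratio parts = 16. Expected numbers out of 1777:
  spiny-fruited bitter: 1777 × 9/16 = 999.5625
  spiny-fruited non-bitter: 1777 × 3/16 = 333.1875
  smooth-fruited bitter: 1777 × 3/16 = 333.1875
  smooth-fruited non-bitter: 1777 × 1/16 = 111.0625
χ² = Σ (O − E)² / E
  spiny-fruited bitter: (1097 − 999.5625)² / 999.5625 = 9.4982
  spiny-fruited non-bitter: (328 − 333.1875)² / 333.1875 = 0.0808
  smooth-fruited bitter: (238 − 333.1875)² / 333.1875 = 27.1939
  smooth-fruited non-bitter: (114 − 111.0625)² / 111.0625 = 0.0777
χ² = 9.4982 + 0.0808 + 27.1939 + 0.0777 = 36.8506 ≈ 36.851

36.851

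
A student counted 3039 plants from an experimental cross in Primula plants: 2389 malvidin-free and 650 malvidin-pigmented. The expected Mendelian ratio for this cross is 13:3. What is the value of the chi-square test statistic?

13.889

Under the 13:3 hypothesis (Σ ratio = 16, N = 3039):
  malvidin-free: 3039 × 13/16 = 2469.1875
  malvidin-pigmented: 3039 × 3/16 = 569.8125
χ² = Σ (O − E)² / E
  malvidin-free: (2389 − 2469.1875)² / 2469.1875 = 2.6041
  malvidin-pigmented: (650 − 569.8125)² / 569.8125 = 11.2845
χ² = 2.6041 + 11.2845 = 13.8886 ≈ 13.889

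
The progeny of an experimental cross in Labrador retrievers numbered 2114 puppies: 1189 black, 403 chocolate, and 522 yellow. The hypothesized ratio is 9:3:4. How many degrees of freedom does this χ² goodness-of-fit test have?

2

A goodness-of-fit test with 3 phenotype classes has df = 3 − 1 = 2.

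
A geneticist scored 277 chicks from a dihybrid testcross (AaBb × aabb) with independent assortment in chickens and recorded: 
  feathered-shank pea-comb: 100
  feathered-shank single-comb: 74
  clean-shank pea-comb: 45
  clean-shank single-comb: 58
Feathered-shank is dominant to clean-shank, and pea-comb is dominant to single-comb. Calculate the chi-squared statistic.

24.300

A dihybrid testcross with independent assortment gives a 1:1:1:1 ratio.
The 1:1:1:1 ratio has 4 parts, so with N = 277 the expected counts are:
  feathered-shank pea-comb: 277 × 1/4 = 69.25
  feathered-shank single-comb: 277 × 1/4 = 69.25
  clean-shank pea-comb: 277 × 1/4 = 69.25
  clean-shank single-comb: 277 × 1/4 = 69.25
χ² = Σ (O − E)² / E
  feathered-shank pea-comb: (100 − 69.25)² / 69.25 = 13.6543
  feathered-shank single-comb: (74 − 69.25)² / 69.25 = 0.3258
  clean-shank pea-comb: (45 − 69.25)² / 69.25 = 8.4919
  clean-shank single-comb: (58 − 69.25)² / 69.25 = 1.8276
χ² = 13.6543 + 0.3258 + 8.4919 + 1.8276 = 24.2996 ≈ 24.300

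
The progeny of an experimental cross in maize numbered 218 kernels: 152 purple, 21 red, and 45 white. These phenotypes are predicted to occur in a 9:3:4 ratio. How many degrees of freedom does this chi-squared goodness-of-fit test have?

A goodness-of-fit test with 3 phenotype classes has df = 3 − 1 = 2.

2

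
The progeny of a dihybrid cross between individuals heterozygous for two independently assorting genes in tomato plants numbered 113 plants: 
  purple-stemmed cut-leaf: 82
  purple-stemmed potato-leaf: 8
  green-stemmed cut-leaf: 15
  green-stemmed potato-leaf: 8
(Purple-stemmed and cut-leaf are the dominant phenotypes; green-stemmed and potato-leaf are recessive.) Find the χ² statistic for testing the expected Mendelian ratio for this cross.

15.488

A dihybrid F₂ with independent assortment and complete dominance at both loci gives a 9:3:3:1 phenotypic ratio.
The 9:3:3:1 ratio has 16 parts, so with N = 113 the expected counts are:
  purple-stemmed cut-leaf: 113 × 9/16 = 63.5625
  purple-stemmed potato-leaf: 113 × 3/16 = 21.1875
  green-stemmed cut-leaf: 113 × 3/16 = 21.1875
  green-stemmed potato-leaf: 113 × 1/16 = 7.0625
χ² = Σ (O − E)² / E
  purple-stemmed cut-leaf: (82 − 63.5625)² / 63.5625 = 5.3481
  purple-stemmed potato-leaf: (8 − 21.1875)² / 21.1875 = 8.2081
  green-stemmed cut-leaf: (15 − 21.1875)² / 21.1875 = 1.8070
  green-stemmed potato-leaf: (8 − 7.0625)² / 7.0625 = 0.1244
χ² = 5.3481 + 8.2081 + 1.8070 + 0.1244 = 15.4876 ≈ 15.488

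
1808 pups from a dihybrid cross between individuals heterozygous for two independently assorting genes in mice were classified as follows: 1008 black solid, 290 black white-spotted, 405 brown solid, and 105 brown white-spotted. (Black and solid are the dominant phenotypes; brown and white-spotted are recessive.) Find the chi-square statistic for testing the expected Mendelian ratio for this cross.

20.578

A dihybrid F₂ with independent assortment and complete dominance at both loci gives a 9:3:3:1 phenotypic ratio.
Total ratio parts = 16. Expected numbers out of 1808:
  black solid: 1808 × 9/16 = 1017
  black white-spotted: 1808 × 3/16 = 339
  brown solid: 1808 × 3/16 = 339
  brown white-spotted: 1808 × 1/16 = 113
χ² = Σ (O − E)² / E
  black solid: (1008 − 1017)² / 1017 = 0.0796
  black white-spotted: (290 − 339)² / 339 = 7.0826
  brown solid: (405 − 339)² / 339 = 12.8496
  brown white-spotted: (105 − 113)² / 113 = 0.5664
χ² = 0.0796 + 7.0826 + 12.8496 + 0.5664 = 20.5782 ≈ 20.578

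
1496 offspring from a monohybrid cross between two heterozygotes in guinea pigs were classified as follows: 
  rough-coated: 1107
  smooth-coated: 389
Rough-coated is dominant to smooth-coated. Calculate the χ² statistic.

For a monohybrid cross between heterozygotes with complete dominance, the expected phenotypic ratio is 3:1.
Total ratio parts = 4. Expected numbers out of 1496:
  rough-coated: 1496 × 3/4 = 1122
  smooth-coated: 1496 × 1/4 = 374
χ² = Σ (O − E)² / E
  rough-coated: (1107 − 1122)² / 1122 = 0.2005
  smooth-coated: (389 − 374)² / 374 = 0.6016
χ² = 0.2005 + 0.6016 = 0.8021 ≈ 0.802

0.802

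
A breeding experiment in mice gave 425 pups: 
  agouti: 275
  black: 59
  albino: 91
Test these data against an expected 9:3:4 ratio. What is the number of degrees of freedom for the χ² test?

A goodness-of-fit test with 3 phenotype classes has df = 3 − 1 = 2.

2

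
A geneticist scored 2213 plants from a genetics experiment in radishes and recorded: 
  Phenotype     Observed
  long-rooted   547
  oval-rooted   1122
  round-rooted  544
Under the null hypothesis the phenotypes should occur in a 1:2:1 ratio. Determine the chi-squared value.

0.442

The 1:2:1 ratio has 4 parts, so with N = 2213 the expected counts are:
  long-rooted: 2213 × 1/4 = 553.25
  oval-rooted: 2213 × 2/4 = 1106.5
  round-rooted: 2213 × 1/4 = 553.25
χ² = Σ (O − E)² / E
  long-rooted: (547 − 553.25)² / 553.25 = 0.0706
  oval-rooted: (1122 − 1106.5)² / 1106.5 = 0.2171
  round-rooted: (544 − 553.25)² / 553.25 = 0.1547
χ² = 0.0706 + 0.2171 + 0.1547 = 0.4424 ≈ 0.442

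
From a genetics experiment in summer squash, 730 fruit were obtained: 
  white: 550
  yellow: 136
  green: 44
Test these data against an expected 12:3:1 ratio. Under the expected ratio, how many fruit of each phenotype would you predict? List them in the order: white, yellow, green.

547.5, 136.875, 45.625

Total ratio parts = 16. Expected numbers out of 730:
  white: 730 × 12/16 = 547.5
  yellow: 730 × 3/16 = 136.875
  green: 730 × 1/16 = 45.625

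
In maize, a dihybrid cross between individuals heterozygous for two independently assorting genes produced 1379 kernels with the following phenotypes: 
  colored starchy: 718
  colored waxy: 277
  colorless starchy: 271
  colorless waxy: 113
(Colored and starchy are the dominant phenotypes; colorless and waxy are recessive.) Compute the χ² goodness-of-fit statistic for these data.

14.544

A dihybrid F₂ with independent assortment and complete dominance at both loci gives a 9:3:3:1 phenotypic ratio.
Total ratio parts = 16. Expected numbers out of 1379:
  colored starchy: 1379 × 9/16 = 775.6875
  colored waxy: 1379 × 3/16 = 258.5625
  colorless starchy: 1379 × 3/16 = 258.5625
  colorless waxy: 1379 × 1/16 = 86.1875
χ² = Σ (O − E)² / E
  colored starchy: (718 − 775.6875)² / 775.6875 = 4.2902
  colored waxy: (277 − 258.5625)² / 258.5625 = 1.3147
  colorless starchy: (271 − 258.5625)² / 258.5625 = 0.5983
  colorless waxy: (113 − 86.1875)² / 86.1875 = 8.3412
χ² = 4.2902 + 1.3147 + 0.5983 + 8.3412 = 14.5444 ≈ 14.544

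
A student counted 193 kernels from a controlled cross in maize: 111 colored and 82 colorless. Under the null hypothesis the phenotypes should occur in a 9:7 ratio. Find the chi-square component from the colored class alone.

0.055

Total ratio parts = 16. Expected numbers out of 193:
  colored: 193 × 9/16 = 108.5625
  colorless: 193 × 7/16 = 84.4375
Contribution of colored: (111 − 108.5625)² / 108.5625 = 0.0547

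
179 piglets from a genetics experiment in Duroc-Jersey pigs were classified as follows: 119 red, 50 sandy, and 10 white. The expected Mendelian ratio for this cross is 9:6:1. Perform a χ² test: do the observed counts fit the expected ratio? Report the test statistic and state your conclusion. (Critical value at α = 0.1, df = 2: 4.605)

7.826; not consistent

Under the 9:6:1 hypothesis (Σ ratio = 16, N = 179):
  red: 179 × 9/16 = 100.6875
  sandy: 179 × 6/16 = 67.125
  white: 179 × 1/16 = 11.1875
χ² = Σ (O − E)² / E
  red: (119 − 100.6875)² / 100.6875 = 3.3306
  sandy: (50 − 67.125)² / 67.125 = 4.3689
  white: (10 − 11.1875)² / 11.1875 = 0.1260
χ² = 3.3306 + 4.3689 + 0.1260 = 7.8255 ≈ 7.826
Degrees of freedom = 3 − 1 = 2; critical value at α = 0.1 is 4.605.
Since 7.826 > 4.605, we reject the null hypothesis — the data do not fit the 9:6:1 ratio.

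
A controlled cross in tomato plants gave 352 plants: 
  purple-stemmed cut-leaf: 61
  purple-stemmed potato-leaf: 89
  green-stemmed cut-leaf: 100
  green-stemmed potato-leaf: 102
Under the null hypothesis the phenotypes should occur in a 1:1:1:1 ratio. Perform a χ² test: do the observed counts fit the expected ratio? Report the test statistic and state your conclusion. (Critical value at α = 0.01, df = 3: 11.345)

The 1:1:1:1 ratio has 4 parts, so with N = 352 the expected counts are:
  purple-stemmed cut-leaf: 352 × 1/4 = 88
  purple-stemmed potato-leaf: 352 × 1/4 = 88
  green-stemmed cut-leaf: 352 × 1/4 = 88
  green-stemmed potato-leaf: 352 × 1/4 = 88
χ² = Σ (O − E)² / E
  purple-stemmed cut-leaf: (61 − 88)² / 88 = 8.2841
  purple-stemmed potato-leaf: (89 − 88)² / 88 = 0.0114
  green-stemmed cut-leaf: (100 − 88)² / 88 = 1.6364
  green-stemmed potato-leaf: (102 − 88)² / 88 = 2.2273
χ² = 8.2841 + 0.0114 + 1.6364 + 2.2273 = 12.1592 ≈ 12.159
Degrees of freedom = 4 − 1 = 3; critical value at α = 0.01 is 11.345.
Since 12.159 > 11.345, we reject the null hypothesis — the data do not fit the 1:1:1:1 ratio.

12.159; not consistent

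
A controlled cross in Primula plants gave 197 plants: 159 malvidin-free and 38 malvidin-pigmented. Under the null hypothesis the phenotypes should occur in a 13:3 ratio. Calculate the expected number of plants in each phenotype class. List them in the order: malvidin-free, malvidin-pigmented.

Total ratio parts = 16. Expected numbers out of 197:
  malvidin-free: 197 × 13/16 = 160.0625
  malvidin-pigmented: 197 × 3/16 = 36.9375

160.0625, 36.9375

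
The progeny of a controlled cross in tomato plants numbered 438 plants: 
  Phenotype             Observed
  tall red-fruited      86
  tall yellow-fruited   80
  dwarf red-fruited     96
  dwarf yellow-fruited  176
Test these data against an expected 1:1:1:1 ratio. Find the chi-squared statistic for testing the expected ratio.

The 1:1:1:1 ratio has 4 parts, so with N = 438 the expected counts are:
  tall red-fruited: 438 × 1/4 = 109.5
  tall yellow-fruited: 438 × 1/4 = 109.5
  dwarf red-fruited: 438 × 1/4 = 109.5
  dwarf yellow-fruited: 438 × 1/4 = 109.5
χ² = Σ (O − E)² / E
  tall red-fruited: (86 − 109.5)² / 109.5 = 5.0434
  tall yellow-fruited: (80 − 109.5)² / 109.5 = 7.9475
  dwarf red-fruited: (96 − 109.5)² / 109.5 = 1.6644
  dwarf yellow-fruited: (176 − 109.5)² / 109.5 = 40.3858
χ² = 5.0434 + 7.9475 + 1.6644 + 40.3858 = 55.0411 ≈ 55.041

55.041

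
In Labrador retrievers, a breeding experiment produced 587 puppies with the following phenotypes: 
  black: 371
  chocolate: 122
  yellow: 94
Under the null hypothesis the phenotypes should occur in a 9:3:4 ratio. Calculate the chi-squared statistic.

25.301

Total ratio parts = 16. Expected numbers out of 587:
  black: 587 × 9/16 = 330.1875
  chocolate: 587 × 3/16 = 110.0625
  yellow: 587 × 4/16 = 146.75
χ² = Σ (O − E)² / E
  black: (371 − 330.1875)² / 330.1875 = 5.0446
  chocolate: (122 − 110.0625)² / 110.0625 = 1.2948
  yellow: (94 − 146.75)² / 146.75 = 18.9612
χ² = 5.0446 + 1.2948 + 18.9612 = 25.3006 ≈ 25.301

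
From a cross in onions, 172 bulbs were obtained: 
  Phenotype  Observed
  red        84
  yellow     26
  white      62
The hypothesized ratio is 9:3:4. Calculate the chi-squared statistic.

11.287

The 9:3:4 ratio has 16 parts, so with N = 172 the expected counts are:
  red: 172 × 9/16 = 96.75
  yellow: 172 × 3/16 = 32.25
  white: 172 × 4/16 = 43
χ² = Σ (O − E)² / E
  red: (84 − 96.75)² / 96.75 = 1.6802
  yellow: (26 − 32.25)² / 32.25 = 1.2112
  white: (62 − 43)² / 43 = 8.3953
χ² = 1.6802 + 1.2112 + 8.3953 = 11.2867 ≈ 11.287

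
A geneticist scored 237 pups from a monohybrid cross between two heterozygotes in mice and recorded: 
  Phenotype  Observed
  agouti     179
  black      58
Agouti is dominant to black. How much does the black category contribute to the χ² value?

For a monohybrid cross between heterozygotes with complete dominance, the expected phenotypic ratio is 3:1.
Expected counts for N = 237 under a 3:1 ratio (total parts = 4):
  agouti: 237 × 3/4 = 177.75
  black: 237 × 1/4 = 59.25
Contribution of black: (58 − 59.25)² / 59.25 = 0.0264

0.026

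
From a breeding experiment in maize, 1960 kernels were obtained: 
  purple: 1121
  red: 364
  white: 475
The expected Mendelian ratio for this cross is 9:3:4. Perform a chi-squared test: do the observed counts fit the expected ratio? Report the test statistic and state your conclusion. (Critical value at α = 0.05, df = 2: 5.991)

0.803; consistent

Expected counts for N = 1960 under a 9:3:4 ratio (total parts = 16):
  purple: 1960 × 9/16 = 1102.5
  red: 1960 × 3/16 = 367.5
  white: 1960 × 4/16 = 490
χ² = Σ (O − E)² / E
  purple: (1121 − 1102.5)² / 1102.5 = 0.3104
  red: (364 − 367.5)² / 367.5 = 0.0333
  white: (475 − 490)² / 490 = 0.4592
χ² = 0.3104 + 0.0333 + 0.4592 = 0.8029 ≈ 0.803
Degrees of freedom = 3 − 1 = 2; critical value at α = 0.05 is 5.991.
Since 0.803 < 5.991, we fail to reject the null hypothesis — the data are consistent with the 9:3:4 ratio.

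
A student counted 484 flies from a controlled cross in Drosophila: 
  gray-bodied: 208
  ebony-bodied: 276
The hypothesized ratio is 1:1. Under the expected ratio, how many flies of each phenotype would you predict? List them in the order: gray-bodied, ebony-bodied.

Expected counts for N = 484 under a 1:1 ratio (total parts = 2):
  gray-bodied: 484 × 1/2 = 242
  ebony-bodied: 484 × 1/2 = 242

242, 242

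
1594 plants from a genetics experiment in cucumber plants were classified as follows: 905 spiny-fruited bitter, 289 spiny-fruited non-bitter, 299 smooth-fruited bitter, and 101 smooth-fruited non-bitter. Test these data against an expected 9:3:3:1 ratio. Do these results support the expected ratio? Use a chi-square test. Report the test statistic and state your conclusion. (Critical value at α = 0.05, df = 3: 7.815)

Under the 9:3:3:1 hypothesis (Σ ratio = 16, N = 1594):
  spiny-fruited bitter: 1594 × 9/16 = 896.625
  spiny-fruited non-bitter: 1594 × 3/16 = 298.875
  smooth-fruited bitter: 1594 × 3/16 = 298.875
  smooth-fruited non-bitter: 1594 × 1/16 = 99.625
χ² = Σ (O − E)² / E
  spiny-fruited bitter: (905 − 896.625)² / 896.625 = 0.0782
  spiny-fruited non-bitter: (289 − 298.875)² / 298.875 = 0.3263
  smooth-fruited bitter: (299 − 298.875)² / 298.875 = 0.0001
  smooth-fruited non-bitter: (101 − 99.625)² / 99.625 = 0.0190
χ² = 0.0782 + 0.3263 + 0.0001 + 0.0190 = 0.4236 ≈ 0.424
Degrees of freedom = 4 − 1 = 3; critical value at α = 0.05 is 7.815.
Since 0.424 < 7.815, we fail to reject the null hypothesis — the data are consistent with the 9:3:3:1 ratio.

0.424; consistent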